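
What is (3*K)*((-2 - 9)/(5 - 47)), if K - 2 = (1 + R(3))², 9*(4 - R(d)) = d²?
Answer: 99/7 ≈ 14.143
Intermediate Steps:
R(d) = 4 - d²/9
K = 18 (K = 2 + (1 + (4 - ⅑*3²))² = 2 + (1 + (4 - ⅑*9))² = 2 + (1 + (4 - 1))² = 2 + (1 + 3)² = 2 + 4² = 2 + 16 = 18)
(3*K)*((-2 - 9)/(5 - 47)) = (3*18)*((-2 - 9)/(5 - 47)) = 54*(-11/(-42)) = 54*(-11*(-1/42)) = 54*(11/42) = 99/7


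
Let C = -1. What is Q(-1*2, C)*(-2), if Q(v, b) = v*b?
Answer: -4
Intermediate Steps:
Q(v, b) = b*v
Q(-1*2, C)*(-2) = -(-1)*2*(-2) = -1*(-2)*(-2) = 2*(-2) = -4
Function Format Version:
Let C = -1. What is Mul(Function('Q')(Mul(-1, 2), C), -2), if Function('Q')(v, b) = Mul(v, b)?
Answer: -4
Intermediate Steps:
Function('Q')(v, b) = Mul(b, v)
Mul(Function('Q')(Mul(-1, 2), C), -2) = Mul(Mul(-1, Mul(-1, 2)), -2) = Mul(Mul(-1, -2), -2) = Mul(2, -2) = -4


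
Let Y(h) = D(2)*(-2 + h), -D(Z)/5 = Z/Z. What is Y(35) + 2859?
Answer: 2694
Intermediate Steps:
D(Z) = -5 (D(Z) = -5*Z/Z = -5*1 = -5)
Y(h) = 10 - 5*h (Y(h) = -5*(-2 + h) = 10 - 5*h)
Y(35) + 2859 = (10 - 5*35) + 2859 = (10 - 175) + 2859 = -165 + 2859 = 2694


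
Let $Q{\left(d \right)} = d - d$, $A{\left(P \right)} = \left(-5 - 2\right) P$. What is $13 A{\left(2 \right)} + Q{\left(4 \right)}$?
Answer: $-182$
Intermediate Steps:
$A{\left(P \right)} = - 7 P$ ($A{\left(P \right)} = \left(-5 - 2\right) P = - 7 P$)
$Q{\left(d \right)} = 0$
$13 A{\left(2 \right)} + Q{\left(4 \right)} = 13 \left(\left(-7\right) 2\right) + 0 = 13 \left(-14\right) + 0 = -182 + 0 = -182$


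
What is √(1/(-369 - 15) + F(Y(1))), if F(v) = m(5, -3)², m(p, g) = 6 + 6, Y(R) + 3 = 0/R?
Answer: √331770/48 ≈ 12.000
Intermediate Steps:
Y(R) = -3 (Y(R) = -3 + 0/R = -3 + 0 = -3)
m(p, g) = 12
F(v) = 144 (F(v) = 12² = 144)
√(1/(-369 - 15) + F(Y(1))) = √(1/(-369 - 15) + 144) = √(1/(-384) + 144) = √(-1/384 + 144) = √(55295/384) = √331770/48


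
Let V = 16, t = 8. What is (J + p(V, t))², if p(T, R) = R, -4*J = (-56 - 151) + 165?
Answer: 1369/4 ≈ 342.25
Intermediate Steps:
J = 21/2 (J = -((-56 - 151) + 165)/4 = -(-207 + 165)/4 = -¼*(-42) = 21/2 ≈ 10.500)
(J + p(V, t))² = (21/2 + 8)² = (37/2)² = 1369/4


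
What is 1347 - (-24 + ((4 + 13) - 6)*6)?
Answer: 1305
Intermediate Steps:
1347 - (-24 + ((4 + 13) - 6)*6) = 1347 - (-24 + (17 - 6)*6) = 1347 - (-24 + 11*6) = 1347 - (-24 + 66) = 1347 - 1*42 = 1347 - 42 = 1305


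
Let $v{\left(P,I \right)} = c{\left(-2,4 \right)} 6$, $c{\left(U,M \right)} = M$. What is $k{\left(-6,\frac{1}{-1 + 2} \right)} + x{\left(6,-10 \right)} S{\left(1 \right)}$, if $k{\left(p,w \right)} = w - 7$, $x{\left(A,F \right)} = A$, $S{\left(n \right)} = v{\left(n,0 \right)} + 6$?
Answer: $174$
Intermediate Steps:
$v{\left(P,I \right)} = 24$ ($v{\left(P,I \right)} = 4 \cdot 6 = 24$)
$S{\left(n \right)} = 30$ ($S{\left(n \right)} = 24 + 6 = 30$)
$k{\left(p,w \right)} = -7 + w$ ($k{\left(p,w \right)} = w - 7 = -7 + w$)
$k{\left(-6,\frac{1}{-1 + 2} \right)} + x{\left(6,-10 \right)} S{\left(1 \right)} = \left(-7 + \frac{1}{-1 + 2}\right) + 6 \cdot 30 = \left(-7 + 1^{-1}\right) + 180 = \left(-7 + 1\right) + 180 = -6 + 180 = 174$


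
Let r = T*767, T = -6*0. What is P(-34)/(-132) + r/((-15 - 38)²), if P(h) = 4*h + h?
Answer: 85/66 ≈ 1.2879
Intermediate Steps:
P(h) = 5*h
T = 0
r = 0 (r = 0*767 = 0)
P(-34)/(-132) + r/((-15 - 38)²) = (5*(-34))/(-132) + 0/((-15 - 38)²) = -170*(-1/132) + 0/((-53)²) = 85/66 + 0/2809 = 85/66 + 0*(1/2809) = 85/66 + 0 = 85/66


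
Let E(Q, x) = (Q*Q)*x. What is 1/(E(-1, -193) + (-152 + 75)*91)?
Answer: -1/7200 ≈ -0.00013889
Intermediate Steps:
E(Q, x) = x*Q² (E(Q, x) = Q²*x = x*Q²)
1/(E(-1, -193) + (-152 + 75)*91) = 1/(-193*(-1)² + (-152 + 75)*91) = 1/(-193*1 - 77*91) = 1/(-193 - 7007) = 1/(-7200) = -1/7200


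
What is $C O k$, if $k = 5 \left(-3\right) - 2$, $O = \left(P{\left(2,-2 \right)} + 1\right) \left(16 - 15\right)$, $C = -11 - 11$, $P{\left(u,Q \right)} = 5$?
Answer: $2244$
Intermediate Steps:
$C = -22$
$O = 6$ ($O = \left(5 + 1\right) \left(16 - 15\right) = 6 \cdot 1 = 6$)
$k = -17$ ($k = -15 - 2 = -17$)
$C O k = \left(-22\right) 6 \left(-17\right) = \left(-132\right) \left(-17\right) = 2244$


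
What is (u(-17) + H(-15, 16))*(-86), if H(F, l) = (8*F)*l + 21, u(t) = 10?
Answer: 162454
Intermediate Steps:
H(F, l) = 21 + 8*F*l (H(F, l) = 8*F*l + 21 = 21 + 8*F*l)
(u(-17) + H(-15, 16))*(-86) = (10 + (21 + 8*(-15)*16))*(-86) = (10 + (21 - 1920))*(-86) = (10 - 1899)*(-86) = -1889*(-86) = 162454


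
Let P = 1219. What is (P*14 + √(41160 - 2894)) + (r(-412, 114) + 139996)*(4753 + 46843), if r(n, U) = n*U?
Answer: 4799889754 + 19*√106 ≈ 4.7999e+9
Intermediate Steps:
r(n, U) = U*n
(P*14 + √(41160 - 2894)) + (r(-412, 114) + 139996)*(4753 + 46843) = (1219*14 + √(41160 - 2894)) + (114*(-412) + 139996)*(4753 + 46843) = (17066 + √38266) + (-46968 + 139996)*51596 = (17066 + 19*√106) + 93028*51596 = (17066 + 19*√106) + 4799872688 = 4799889754 + 19*√106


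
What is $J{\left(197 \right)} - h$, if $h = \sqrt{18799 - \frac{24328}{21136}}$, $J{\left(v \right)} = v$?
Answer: $197 - \frac{3 \sqrt{14579118746}}{2642} \approx 59.895$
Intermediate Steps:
$h = \frac{3 \sqrt{14579118746}}{2642}$ ($h = \sqrt{18799 - \frac{3041}{2642}} = \sqrt{\frac{49663917}{2642}} = \frac{3 \sqrt{14579118746}}{2642} \approx 137.11$)
$J{\left(197 \right)} - h = 197 - \frac{3 \sqrt{14579118746}}{2642}$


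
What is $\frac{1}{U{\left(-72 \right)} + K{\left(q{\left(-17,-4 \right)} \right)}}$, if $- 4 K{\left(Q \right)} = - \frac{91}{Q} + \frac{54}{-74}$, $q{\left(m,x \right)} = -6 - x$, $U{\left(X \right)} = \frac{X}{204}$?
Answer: $- \frac{5032}{58097} \approx -0.086614$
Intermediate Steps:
$U{\left(X \right)} = \frac{X}{204}$ ($U{\left(X \right)} = X \frac{1}{204} = \frac{X}{204}$)
$K{\left(Q \right)} = \frac{27}{148} + \frac{91}{4 Q}$ ($K{\left(Q \right)} = - \frac{- \frac{91}{Q} + \frac{54}{-74}}{4} = - \frac{- \frac{91}{Q} + 54 \left(- \frac{1}{74}\right)}{4} = - \frac{- \frac{91}{Q} - \frac{27}{37}}{4} = - \frac{- \frac{27}{37} - \frac{91}{Q}}{4} = \frac{27}{148} + \frac{91}{4 Q}$)
$\frac{1}{U{\left(-72 \right)} + K{\left(q{\left(-17,-4 \right)} \right)}} = \frac{1}{\frac{1}{204} \left(-72\right) + \frac{3367 + 27 \left(-6 - -4\right)}{148 \left(-6 - -4\right)}} = \frac{1}{- \frac{6}{17} + \frac{3367 + 27 \left(-6 + 4\right)}{148 \left(-6 + 4\right)}} = \frac{1}{- \frac{6}{17} + \frac{3367 + 27 \left(-2\right)}{148 \left(-2\right)}} = \frac{1}{- \frac{6}{17} + \frac{1}{148} \left(- \frac{1}{2}\right) \left(3367 - 54\right)} = \frac{1}{- \frac{6}{17} + \frac{1}{148} \left(- \frac{1}{2}\right) 3313} = \frac{1}{- \frac{6}{17} - \frac{3313}{296}} = \frac{1}{- \frac{58097}{5032}} = - \frac{5032}{58097}$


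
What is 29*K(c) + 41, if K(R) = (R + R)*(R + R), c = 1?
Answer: 157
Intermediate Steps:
K(R) = 4*R² (K(R) = (2*R)*(2*R) = 4*R²)
29*K(c) + 41 = 29*(4*1²) + 41 = 29*(4*1) + 41 = 29*4 + 41 = 116 + 41 = 157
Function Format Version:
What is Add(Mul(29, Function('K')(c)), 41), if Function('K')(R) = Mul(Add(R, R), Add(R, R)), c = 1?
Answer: 157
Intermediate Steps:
Function('K')(R) = Mul(4, Pow(R, 2)) (Function('K')(R) = Mul(Mul(2, R), Mul(2, R)) = Mul(4, Pow(R, 2)))
Add(Mul(29, Function('K')(c)), 41) = Add(Mul(29, Mul(4, Pow(1, 2))), 41) = Add(Mul(29, Mul(4, 1)), 41) = Add(Mul(29, 4), 41) = Add(116, 41) = 157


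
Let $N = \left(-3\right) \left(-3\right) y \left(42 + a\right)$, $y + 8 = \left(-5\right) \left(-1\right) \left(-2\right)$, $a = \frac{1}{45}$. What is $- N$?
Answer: $\frac{34038}{5} \approx 6807.6$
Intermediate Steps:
$a = \frac{1}{45} \approx 0.022222$
$y = -18$ ($y = -8 + \left(-5\right) \left(-1\right) \left(-2\right) = -8 + 5 \left(-2\right) = -8 - 10 = -18$)
$N = - \frac{34038}{5}$ ($N = \left(-3\right) \left(-3\right) \left(-18\right) \left(42 + \frac{1}{45}\right) = 9 \left(-18\right) \frac{1891}{45} = \left(-162\right) \frac{1891}{45} = - \frac{34038}{5} \approx -6807.6$)
$- N = \left(-1\right) \left(- \frac{34038}{5}\right) = \frac{34038}{5}$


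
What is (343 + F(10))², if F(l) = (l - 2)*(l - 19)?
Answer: 73441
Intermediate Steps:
F(l) = (-19 + l)*(-2 + l) (F(l) = (-2 + l)*(-19 + l) = (-19 + l)*(-2 + l))
(343 + F(10))² = (343 + (38 + 10² - 21*10))² = (343 + (38 + 100 - 210))² = (343 - 72)² = 271² = 73441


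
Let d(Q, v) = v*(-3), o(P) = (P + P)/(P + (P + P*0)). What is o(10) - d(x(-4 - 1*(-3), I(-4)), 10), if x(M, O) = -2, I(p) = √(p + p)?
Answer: 31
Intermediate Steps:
I(p) = √2*√p (I(p) = √(2*p) = √2*√p)
o(P) = 1 (o(P) = (2*P)/(P + (P + 0)) = (2*P)/(P + P) = (2*P)/((2*P)) = (2*P)*(1/(2*P)) = 1)
d(Q, v) = -3*v
o(10) - d(x(-4 - 1*(-3), I(-4)), 10) = 1 - (-3)*10 = 1 - 1*(-30) = 1 + 30 = 31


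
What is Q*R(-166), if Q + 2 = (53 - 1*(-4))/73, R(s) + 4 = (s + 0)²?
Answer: -2452128/73 ≈ -33591.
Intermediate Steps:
R(s) = -4 + s² (R(s) = -4 + (s + 0)² = -4 + s²)
Q = -89/73 (Q = -2 + (53 - 1*(-4))/73 = -2 + (53 + 4)*(1/73) = -2 + 57*(1/73) = -2 + 57/73 = -89/73 ≈ -1.2192)
Q*R(-166) = -89*(-4 + (-166)²)/73 = -89*(-4 + 27556)/73 = -89/73*27552 = -2452128/73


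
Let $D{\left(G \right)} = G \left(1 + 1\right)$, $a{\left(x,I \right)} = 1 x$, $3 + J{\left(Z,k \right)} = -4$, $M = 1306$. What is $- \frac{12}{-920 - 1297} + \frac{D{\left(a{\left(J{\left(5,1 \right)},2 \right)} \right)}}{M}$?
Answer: $- \frac{2561}{482567} \approx -0.005307$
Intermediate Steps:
$J{\left(Z,k \right)} = -7$ ($J{\left(Z,k \right)} = -3 - 4 = -7$)
$a{\left(x,I \right)} = x$
$D{\left(G \right)} = 2 G$ ($D{\left(G \right)} = G 2 = 2 G$)
$- \frac{12}{-920 - 1297} + \frac{D{\left(a{\left(J{\left(5,1 \right)},2 \right)} \right)}}{M} = - \frac{12}{-920 - 1297} + \frac{2 \left(-7\right)}{1306} = - \frac{12}{-920 - 1297} - \frac{7}{653} = - \frac{12}{-2217} - \frac{7}{653} = \left(-12\right) \left(- \frac{1}{2217}\right) - \frac{7}{653} = \frac{4}{739} - \frac{7}{653} = - \frac{2561}{482567}$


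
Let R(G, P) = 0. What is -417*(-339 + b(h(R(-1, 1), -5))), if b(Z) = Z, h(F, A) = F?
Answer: 141363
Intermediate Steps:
-417*(-339 + b(h(R(-1, 1), -5))) = -417*(-339 + 0) = -417*(-339) = 141363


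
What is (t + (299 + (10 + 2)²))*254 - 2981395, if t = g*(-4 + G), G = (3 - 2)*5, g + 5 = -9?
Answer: -2872429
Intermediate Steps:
g = -14 (g = -5 - 9 = -14)
G = 5 (G = 1*5 = 5)
t = -14 (t = -14*(-4 + 5) = -14*1 = -14)
(t + (299 + (10 + 2)²))*254 - 2981395 = (-14 + (299 + (10 + 2)²))*254 - 2981395 = (-14 + (299 + 12²))*254 - 2981395 = (-14 + (299 + 144))*254 - 2981395 = (-14 + 443)*254 - 2981395 = 429*254 - 2981395 = 108966 - 2981395 = -2872429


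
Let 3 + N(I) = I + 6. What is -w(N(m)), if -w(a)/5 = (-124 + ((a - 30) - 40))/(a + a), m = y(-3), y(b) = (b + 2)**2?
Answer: -475/4 ≈ -118.75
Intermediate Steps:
y(b) = (2 + b)**2
m = 1 (m = (2 - 3)**2 = (-1)**2 = 1)
N(I) = 3 + I (N(I) = -3 + (I + 6) = -3 + (6 + I) = 3 + I)
w(a) = -5*(-194 + a)/(2*a) (w(a) = -5*(-124 + ((a - 30) - 40))/(a + a) = -5*(-124 + ((-30 + a) - 40))/(2*a) = -5*(-124 + (-70 + a))*1/(2*a) = -5*(-194 + a)*1/(2*a) = -5*(-194 + a)/(2*a))
-w(N(m)) = -(-5/2 + 485/(3 + 1)) = -(-5/2 + 485/4) = -1*475/4 = -475/4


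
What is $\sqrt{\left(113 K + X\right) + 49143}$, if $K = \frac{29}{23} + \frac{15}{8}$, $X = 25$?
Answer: $\frac{3 \sqrt{46573022}}{92} \approx 222.54$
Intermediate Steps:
$K = \frac{577}{184}$ ($K = 29 \cdot \frac{1}{23} + 15 \cdot \frac{1}{8} = \frac{29}{23} + \frac{15}{8} = \frac{577}{184} \approx 3.1359$)
$\sqrt{\left(113 K + X\right) + 49143} = \sqrt{\left(113 \cdot \frac{577}{184} + 25\right) + 49143} = \sqrt{\left(\frac{65201}{184} + 25\right) + 49143} = \sqrt{\frac{69801}{184} + 49143} = \sqrt{\frac{9112113}{184}} = \frac{3 \sqrt{46573022}}{92}$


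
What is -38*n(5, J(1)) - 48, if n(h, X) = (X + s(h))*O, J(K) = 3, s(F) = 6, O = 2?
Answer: -732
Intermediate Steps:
n(h, X) = 12 + 2*X (n(h, X) = (X + 6)*2 = (6 + X)*2 = 12 + 2*X)
-38*n(5, J(1)) - 48 = -38*(12 + 2*3) - 48 = -38*(12 + 6) - 48 = -38*18 - 48 = -684 - 48 = -732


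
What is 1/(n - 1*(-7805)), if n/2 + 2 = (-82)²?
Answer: 1/21249 ≈ 4.7061e-5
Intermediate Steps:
n = 13444 (n = -4 + 2*(-82)² = -4 + 2*6724 = -4 + 13448 = 13444)
1/(n - 1*(-7805)) = 1/(13444 - 1*(-7805)) = 1/(13444 + 7805) = 1/21249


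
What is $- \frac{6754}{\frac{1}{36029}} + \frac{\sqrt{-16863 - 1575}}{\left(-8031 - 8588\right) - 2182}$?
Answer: $-243339866 - \frac{i \sqrt{18438}}{18801} \approx -2.4334 \cdot 10^{8} - 0.0072223 i$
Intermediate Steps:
$- \frac{6754}{\frac{1}{36029}} + \frac{\sqrt{-16863 - 1575}}{\left(-8031 - 8588\right) - 2182} = - 6754 \frac{1}{\frac{1}{36029}} + \frac{\sqrt{-18438}}{-16619 - 2182} = \left(-6754\right) 36029 + \frac{i \sqrt{18438}}{-18801} = -243339866 + i \sqrt{18438} \left(- \frac{1}{18801}\right) = -243339866 - \frac{i \sqrt{18438}}{18801}$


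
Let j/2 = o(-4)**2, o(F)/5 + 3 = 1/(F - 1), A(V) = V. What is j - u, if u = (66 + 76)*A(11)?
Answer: -1050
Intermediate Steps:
o(F) = -15 + 5/(-1 + F) (o(F) = -15 + 5/(F - 1) = -15 + 5/(-1 + F))
j = 512 (j = 2*(5*(4 - 3*(-4))/(-1 - 4))**2 = 2*(5*(4 + 12)/(-5))**2 = 2*(5*(-1/5)*16)**2 = 2*(-16)**2 = 2*256 = 512)
u = 1562 (u = (66 + 76)*11 = 142*11 = 1562)
j - u = 512 - 1*1562 = 512 - 1562 = -1050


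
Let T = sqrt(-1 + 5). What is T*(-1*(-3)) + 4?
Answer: 10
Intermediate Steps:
T = 2 (T = sqrt(4) = 2)
T*(-1*(-3)) + 4 = 2*(-1*(-3)) + 4 = 2*3 + 4 = 6 + 4 = 10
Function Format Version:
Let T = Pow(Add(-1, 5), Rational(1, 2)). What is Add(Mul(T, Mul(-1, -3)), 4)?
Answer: 10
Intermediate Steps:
T = 2 (T = Pow(4, Rational(1, 2)) = 2)
Add(Mul(T, Mul(-1, -3)), 4) = Add(Mul(2, Mul(-1, -3)), 4) = Add(Mul(2, 3), 4) = Add(6, 4) = 10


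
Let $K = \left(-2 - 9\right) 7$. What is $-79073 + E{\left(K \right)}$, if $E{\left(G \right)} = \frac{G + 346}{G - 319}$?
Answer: $- \frac{31313177}{396} \approx -79074.0$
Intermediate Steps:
$K = -77$ ($K = \left(-11\right) 7 = -77$)
$E{\left(G \right)} = \frac{346 + G}{-319 + G}$
$-79073 + E{\left(K \right)} = -79073 + \frac{346 - 77}{-319 - 77} = -79073 + \frac{1}{-396} \cdot 269 = -79073 - \frac{269}{396} = - \frac{31313177}{396}$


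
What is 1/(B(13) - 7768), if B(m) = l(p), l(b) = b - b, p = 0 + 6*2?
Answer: -1/7768 ≈ -0.00012873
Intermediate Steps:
p = 12 (p = 0 + 12 = 12)
l(b) = 0
B(m) = 0
1/(B(13) - 7768) = 1/(0 - 7768) = 1/(-7768) = -1/7768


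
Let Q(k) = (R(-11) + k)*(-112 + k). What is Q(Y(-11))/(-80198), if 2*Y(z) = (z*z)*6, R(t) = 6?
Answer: -92619/80198 ≈ -1.1549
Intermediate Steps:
Y(z) = 3*z² (Y(z) = ((z*z)*6)/2 = (z²*6)/2 = (6*z²)/2 = 3*z²)
Q(k) = (-112 + k)*(6 + k) (Q(k) = (6 + k)*(-112 + k) = (-112 + k)*(6 + k))
Q(Y(-11))/(-80198) = (-672 + (3*(-11)²)² - 318*(-11)²)/(-80198) = (-672 + (3*121)² - 318*121)*(-1/80198) = (-672 + 363² - 106*363)*(-1/80198) = (-672 + 131769 - 38478)*(-1/80198) = 92619*(-1/80198) = -92619/80198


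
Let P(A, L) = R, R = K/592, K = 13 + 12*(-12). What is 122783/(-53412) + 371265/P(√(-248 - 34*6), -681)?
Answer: -11739379743133/6996972 ≈ -1.6778e+6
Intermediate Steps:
K = -131 (K = 13 - 144 = -131)
R = -131/592 ≈ -0.22128
P(A, L) = -131/592
122783/(-53412) + 371265/P(√(-248 - 34*6), -681) = 122783/(-53412) + 371265/(-131/592) = 122783*(-1/53412) + 371265*(-592/131) = -122783/53412 - 219788880/131 = -11739379743133/6996972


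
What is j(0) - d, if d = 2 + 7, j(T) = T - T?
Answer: -9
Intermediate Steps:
j(T) = 0
d = 9
j(0) - d = 0 - 1*9 = 0 - 9 = -9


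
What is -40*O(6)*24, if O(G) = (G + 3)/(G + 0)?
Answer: -1440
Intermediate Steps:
O(G) = (3 + G)/G
-40*O(6)*24 = -40*(3 + 6)/6*24 = -20*9/3*24 = -40*3/2*24 = -60*24 = -1440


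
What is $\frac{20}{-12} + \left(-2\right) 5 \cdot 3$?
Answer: $- \frac{95}{3} \approx -31.667$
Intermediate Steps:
$\frac{20}{-12} + \left(-2\right) 5 \cdot 3 = 20 \left(- \frac{1}{12}\right) - 30 = - \frac{5}{3} - 30 = - \frac{95}{3}$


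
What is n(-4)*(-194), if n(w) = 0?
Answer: 0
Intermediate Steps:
n(-4)*(-194) = 0*(-194) = 0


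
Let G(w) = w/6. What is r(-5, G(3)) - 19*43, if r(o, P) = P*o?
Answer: -1639/2 ≈ -819.50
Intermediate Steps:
G(w) = w/6 (G(w) = w*(1/6) = w/6)
r(-5, G(3)) - 19*43 = ((1/6)*3)*(-5) - 19*43 = (1/2)*(-5) - 817 = -5/2 - 817 = -1639/2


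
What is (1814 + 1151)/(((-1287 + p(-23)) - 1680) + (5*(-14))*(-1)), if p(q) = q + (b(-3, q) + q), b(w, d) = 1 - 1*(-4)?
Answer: -2965/2938 ≈ -1.0092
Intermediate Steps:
b(w, d) = 5 (b(w, d) = 1 + 4 = 5)
p(q) = 5 + 2*q (p(q) = q + (5 + q) = 5 + 2*q)
(1814 + 1151)/(((-1287 + p(-23)) - 1680) + (5*(-14))*(-1)) = (1814 + 1151)/(((-1287 + (5 + 2*(-23))) - 1680) + (5*(-14))*(-1)) = 2965/(((-1287 + (5 - 46)) - 1680) - 70*(-1)) = 2965/(((-1287 - 41) - 1680) + 70) = 2965/((-1328 - 1680) + 70) = 2965/(-3008 + 70) = 2965/(-2938) = 2965*(-1/2938) = -2965/2938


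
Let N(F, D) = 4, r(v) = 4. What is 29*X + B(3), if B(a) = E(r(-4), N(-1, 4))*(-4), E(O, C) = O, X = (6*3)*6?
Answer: 3116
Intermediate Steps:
X = 108 (X = 18*6 = 108)
B(a) = -16 (B(a) = 4*(-4) = -16)
29*X + B(3) = 29*108 - 16 = 3132 - 16 = 3116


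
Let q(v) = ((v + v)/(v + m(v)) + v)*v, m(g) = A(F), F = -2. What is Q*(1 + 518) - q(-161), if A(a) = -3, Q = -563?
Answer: -26059755/82 ≈ -3.1780e+5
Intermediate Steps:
m(g) = -3
q(v) = v*(v + 2*v/(-3 + v)) (q(v) = ((v + v)/(v - 3) + v)*v = ((2*v)/(-3 + v) + v)*v = (2*v/(-3 + v) + v)*v = (v + 2*v/(-3 + v))*v = v*(v + 2*v/(-3 + v)))
Q*(1 + 518) - q(-161) = -563*(1 + 518) - (-161)**2*(-1 - 161)/(-3 - 161) = -563*519 - 25921*(-162)/(-164) = -292197 - 25921*(-1)*(-162)/164 = -292197 - 1*2099601/82 = -292197 - 2099601/82 = -26059755/82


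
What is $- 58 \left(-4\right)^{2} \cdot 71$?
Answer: $-65888$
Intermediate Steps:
$- 58 \left(-4\right)^{2} \cdot 71 = \left(-58\right) 16 \cdot 71 = \left(-928\right) 71 = -65888$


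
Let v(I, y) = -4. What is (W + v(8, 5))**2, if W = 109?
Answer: 11025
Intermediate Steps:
(W + v(8, 5))**2 = (109 - 4)**2 = 105**2 = 11025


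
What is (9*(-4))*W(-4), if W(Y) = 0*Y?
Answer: 0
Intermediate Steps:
W(Y) = 0
(9*(-4))*W(-4) = (9*(-4))*0 = -36*0 = 0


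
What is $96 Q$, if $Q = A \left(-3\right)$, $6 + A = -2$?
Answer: $2304$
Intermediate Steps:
$A = -8$ ($A = -6 - 2 = -8$)
$Q = 24$ ($Q = \left(-8\right) \left(-3\right) = 24$)
$96 Q = 96 \cdot 24 = 2304$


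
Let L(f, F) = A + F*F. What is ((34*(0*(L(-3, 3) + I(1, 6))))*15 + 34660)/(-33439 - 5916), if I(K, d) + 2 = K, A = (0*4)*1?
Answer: -6932/7871 ≈ -0.88070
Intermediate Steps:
A = 0 (A = 0*1 = 0)
I(K, d) = -2 + K
L(f, F) = F² (L(f, F) = 0 + F*F = 0 + F² = F²)
((34*(0*(L(-3, 3) + I(1, 6))))*15 + 34660)/(-33439 - 5916) = ((34*(0*(3² + (-2 + 1))))*15 + 34660)/(-33439 - 5916) = ((34*(0*(9 - 1)))*15 + 34660)/(-39355) = ((34*(0*8))*15 + 34660)*(-1/39355) = ((34*0)*15 + 34660)*(-1/39355) = (0*15 + 34660)*(-1/39355) = (0 + 34660)*(-1/39355) = 34660*(-1/39355) = -6932/7871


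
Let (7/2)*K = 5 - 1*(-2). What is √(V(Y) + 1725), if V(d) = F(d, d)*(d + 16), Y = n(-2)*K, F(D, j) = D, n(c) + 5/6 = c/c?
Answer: √15574/3 ≈ 41.599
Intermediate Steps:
n(c) = ⅙ (n(c) = -⅚ + c/c = -⅚ + 1 = ⅙)
K = 2 (K = 2*(5 - 1*(-2))/7 = 2*(5 + 2)/7 = (2/7)*7 = 2)
Y = ⅓ (Y = (⅙)*2 = ⅓ ≈ 0.33333)
V(d) = d*(16 + d) (V(d) = d*(d + 16) = d*(16 + d))
√(V(Y) + 1725) = √((16 + ⅓)/3 + 1725) = √((⅓)*(49/3) + 1725) = √(49/9 + 1725) = √(15574/9) = √15574/3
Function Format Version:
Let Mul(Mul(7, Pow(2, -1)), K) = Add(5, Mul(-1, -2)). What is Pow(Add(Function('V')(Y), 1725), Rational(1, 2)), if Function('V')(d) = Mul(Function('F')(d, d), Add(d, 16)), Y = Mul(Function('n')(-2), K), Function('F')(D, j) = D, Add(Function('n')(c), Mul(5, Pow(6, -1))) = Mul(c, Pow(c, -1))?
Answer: Mul(Rational(1, 3), Pow(15574, Rational(1, 2))) ≈ 41.599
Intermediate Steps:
Function('n')(c) = Rational(1, 6) (Function('n')(c) = Add(Rational(-5, 6), Mul(c, Pow(c, -1))) = Add(Rational(-5, 6), 1) = Rational(1, 6))
K = 2 (K = Mul(Rational(2, 7), Add(5, Mul(-1, -2))) = Mul(Rational(2, 7), Add(5, 2)) = Mul(Rational(2, 7), 7) = 2)
Y = Rational(1, 3) (Y = Mul(Rational(1, 6), 2) = Rational(1, 3) ≈ 0.33333)
Function('V')(d) = Mul(d, Add(16, d)) (Function('V')(d) = Mul(d, Add(d, 16)) = Mul(d, Add(16, d)))
Pow(Add(Function('V')(Y), 1725), Rational(1, 2)) = Pow(Add(Mul(Rational(1, 3), Add(16, Rational(1, 3))), 1725), Rational(1, 2)) = Pow(Add(Mul(Rational(1, 3), Rational(49, 3)), 1725), Rational(1, 2)) = Pow(Add(Rational(49, 9), 1725), Rational(1, 2)) = Pow(Rational(15574, 9), Rational(1, 2)) = Mul(Rational(1, 3), Pow(15574, Rational(1, 2)))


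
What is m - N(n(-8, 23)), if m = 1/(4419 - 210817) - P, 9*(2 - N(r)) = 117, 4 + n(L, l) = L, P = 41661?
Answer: -8596476701/206398 ≈ -41650.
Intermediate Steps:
n(L, l) = -4 + L
N(r) = -11 (N(r) = 2 - ⅑*117 = 2 - 13 = -11)
m = -8598747079/206398 (m = 1/(4419 - 210817) - 1*41661 = 1/(-206398) - 41661 = -1/206398 - 41661 = -8598747079/206398 ≈ -41661.)
m - N(n(-8, 23)) = -8598747079/206398 - 1*(-11) = -8598747079/206398 + 11 = -8596476701/206398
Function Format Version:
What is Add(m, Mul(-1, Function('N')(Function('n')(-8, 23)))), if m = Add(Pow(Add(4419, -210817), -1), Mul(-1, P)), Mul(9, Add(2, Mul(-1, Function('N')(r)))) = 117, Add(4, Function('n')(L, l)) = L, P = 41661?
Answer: Rational(-8596476701, 206398) ≈ -41650.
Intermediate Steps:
Function('n')(L, l) = Add(-4, L)
Function('N')(r) = -11 (Function('N')(r) = Add(2, Mul(Rational(-1, 9), 117)) = Add(2, -13) = -11)
m = Rational(-8598747079, 206398) (m = Add(Pow(Add(4419, -210817), -1), Mul(-1, 41661)) = Add(Pow(-206398, -1), -41661) = Add(Rational(-1, 206398), -41661) = Rational(-8598747079, 206398) ≈ -41661.)
Add(m, Mul(-1, Function('N')(Function('n')(-8, 23)))) = Add(Rational(-8598747079, 206398), Mul(-1, -11)) = Add(Rational(-8598747079, 206398), 11) = Rational(-8596476701, 206398)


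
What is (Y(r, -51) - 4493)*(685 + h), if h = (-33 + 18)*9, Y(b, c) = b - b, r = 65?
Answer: -2471150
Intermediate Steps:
Y(b, c) = 0
h = -135 (h = -15*9 = -135)
(Y(r, -51) - 4493)*(685 + h) = (0 - 4493)*(685 - 135) = -4493*550 = -2471150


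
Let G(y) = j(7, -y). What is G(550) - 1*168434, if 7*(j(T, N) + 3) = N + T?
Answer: -1179602/7 ≈ -1.6851e+5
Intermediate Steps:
j(T, N) = -3 + N/7 + T/7 (j(T, N) = -3 + (N + T)/7 = -3 + (N/7 + T/7) = -3 + N/7 + T/7)
G(y) = -2 - y/7 (G(y) = -3 + (-y)/7 + (⅐)*7 = -3 - y/7 + 1 = -2 - y/7)
G(550) - 1*168434 = (-2 - ⅐*550) - 1*168434 = (-2 - 550/7) - 168434 = -564/7 - 168434 = -1179602/7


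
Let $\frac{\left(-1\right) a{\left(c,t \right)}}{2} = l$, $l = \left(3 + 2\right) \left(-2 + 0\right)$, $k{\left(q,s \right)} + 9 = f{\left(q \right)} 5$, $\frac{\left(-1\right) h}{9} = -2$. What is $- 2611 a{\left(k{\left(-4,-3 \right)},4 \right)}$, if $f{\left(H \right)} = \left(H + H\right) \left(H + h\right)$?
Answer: $-52220$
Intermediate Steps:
$h = 18$ ($h = \left(-9\right) \left(-2\right) = 18$)
$f{\left(H \right)} = 2 H \left(18 + H\right)$ ($f{\left(H \right)} = \left(H + H\right) \left(H + 18\right) = 2 H \left(18 + H\right)$)
$k{\left(q,s \right)} = -9 + 10 q \left(18 + q\right)$ ($k{\left(q,s \right)} = -9 + 2 q \left(18 + q\right) 5 = -9 + 10 q \left(18 + q\right)$)
$l = -10$ ($l = 5 \left(-2\right) = -10$)
$a{\left(c,t \right)} = 20$ ($a{\left(c,t \right)} = \left(-2\right) \left(-10\right) = 20$)
$- 2611 a{\left(k{\left(-4,-3 \right)},4 \right)} = \left(-2611\right) 20 = -52220$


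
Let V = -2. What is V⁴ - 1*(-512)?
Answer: 528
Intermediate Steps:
V⁴ - 1*(-512) = (-2)⁴ - 1*(-512) = 16 + 512 = 528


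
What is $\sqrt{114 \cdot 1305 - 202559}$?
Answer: $19 i \sqrt{149} \approx 231.92 i$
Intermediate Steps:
$\sqrt{114 \cdot 1305 - 202559} = \sqrt{148770 - 202559} = \sqrt{-53789} = 19 i \sqrt{149}$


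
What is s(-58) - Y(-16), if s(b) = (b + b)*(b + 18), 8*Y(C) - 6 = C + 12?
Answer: 18559/4 ≈ 4639.8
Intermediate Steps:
Y(C) = 9/4 + C/8 (Y(C) = ¾ + (C + 12)/8 = ¾ + (12 + C)/8 = ¾ + (3/2 + C/8) = 9/4 + C/8)
s(b) = 2*b*(18 + b) (s(b) = (2*b)*(18 + b) = 2*b*(18 + b))
s(-58) - Y(-16) = 2*(-58)*(18 - 58) - (9/4 + (⅛)*(-16)) = 2*(-58)*(-40) - (9/4 - 2) = 4640 - 1*¼ = 4640 - ¼ = 18559/4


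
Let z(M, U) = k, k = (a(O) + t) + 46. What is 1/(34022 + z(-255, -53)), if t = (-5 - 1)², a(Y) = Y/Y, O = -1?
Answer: 1/34105 ≈ 2.9321e-5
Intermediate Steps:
a(Y) = 1
t = 36 (t = (-6)² = 36)
k = 83 (k = (1 + 36) + 46 = 37 + 46 = 83)
z(M, U) = 83
1/(34022 + z(-255, -53)) = 1/(34022 + 83) = 1/34105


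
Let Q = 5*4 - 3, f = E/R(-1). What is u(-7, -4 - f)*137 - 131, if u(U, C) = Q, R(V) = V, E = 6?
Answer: 2198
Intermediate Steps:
f = -6 (f = 6/(-1) = 6*(-1) = -6)
Q = 17 (Q = 20 - 3 = 17)
u(U, C) = 17
u(-7, -4 - f)*137 - 131 = 17*137 - 131 = 2329 - 131 = 2198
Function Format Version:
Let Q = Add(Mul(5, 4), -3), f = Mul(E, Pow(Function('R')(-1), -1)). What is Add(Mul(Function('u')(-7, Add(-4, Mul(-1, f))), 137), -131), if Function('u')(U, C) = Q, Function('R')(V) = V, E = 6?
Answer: 2198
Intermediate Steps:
f = -6 (f = Mul(6, Pow(-1, -1)) = Mul(6, -1) = -6)
Q = 17 (Q = Add(20, -3) = 17)
Function('u')(U, C) = 17
Add(Mul(Function('u')(-7, Add(-4, Mul(-1, f))), 137), -131) = Add(Mul(17, 137), -131) = Add(2329, -131) = 2198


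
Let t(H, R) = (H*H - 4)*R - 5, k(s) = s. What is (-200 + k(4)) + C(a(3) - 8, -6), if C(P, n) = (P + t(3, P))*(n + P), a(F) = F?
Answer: 189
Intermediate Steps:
t(H, R) = -5 + R*(-4 + H²) (t(H, R) = (H² - 4)*R - 5 = (-4 + H²)*R - 5 = R*(-4 + H²) - 5 = -5 + R*(-4 + H²))
C(P, n) = (-5 + 6*P)*(P + n) (C(P, n) = (P + (-5 - 4*P + P*3²))*(n + P) = (P + (-5 - 4*P + P*9))*(P + n) = (P + (-5 - 4*P + 9*P))*(P + n) = (P + (-5 + 5*P))*(P + n) = (-5 + 6*P)*(P + n))
(-200 + k(4)) + C(a(3) - 8, -6) = (-200 + 4) + (-5*(3 - 8) - 5*(-6) + 6*(3 - 8)² + 6*(3 - 8)*(-6)) = -196 + (-5*(-5) + 30 + 6*(-5)² + 6*(-5)*(-6)) = -196 + (25 + 30 + 6*25 + 180) = -196 + (25 + 30 + 150 + 180) = -196 + 385 = 189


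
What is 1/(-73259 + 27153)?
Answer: -1/46106 ≈ -2.1689e-5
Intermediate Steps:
1/(-73259 + 27153) = 1/(-46106) = -1/46106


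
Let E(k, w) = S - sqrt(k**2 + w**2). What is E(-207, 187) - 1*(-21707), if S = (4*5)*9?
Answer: 21887 - sqrt(77818) ≈ 21608.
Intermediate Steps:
S = 180 (S = 20*9 = 180)
E(k, w) = 180 - sqrt(k**2 + w**2)
E(-207, 187) - 1*(-21707) = (180 - sqrt((-207)**2 + 187**2)) - 1*(-21707) = (180 - sqrt(42849 + 34969)) + 21707 = (180 - sqrt(77818)) + 21707 = 21887 - sqrt(77818)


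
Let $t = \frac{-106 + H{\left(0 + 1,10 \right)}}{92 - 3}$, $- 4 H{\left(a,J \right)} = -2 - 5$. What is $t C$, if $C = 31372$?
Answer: $- \frac{3270531}{89} \approx -36748.0$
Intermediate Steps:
$H{\left(a,J \right)} = \frac{7}{4}$ ($H{\left(a,J \right)} = - \frac{-2 - 5}{4} = \left(- \frac{1}{4}\right) \left(-7\right) = \frac{7}{4}$)
$t = - \frac{417}{356}$ ($t = \frac{-106 + \frac{7}{4}}{92 - 3} = - \frac{417}{4 \cdot 89} = \left(- \frac{417}{4}\right) \frac{1}{89} = - \frac{417}{356} \approx -1.1713$)
$t C = \left(- \frac{417}{356}\right) 31372 = - \frac{3270531}{89}$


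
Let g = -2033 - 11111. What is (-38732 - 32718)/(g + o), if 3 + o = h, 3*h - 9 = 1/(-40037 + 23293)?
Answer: 3589076400/660249409 ≈ 5.4359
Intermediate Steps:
g = -13144
h = 150695/50232 (h = 3 + 1/(3*(-40037 + 23293)) = 3 + (1/3)/(-16744) = 3 + (1/3)*(-1/16744) = 3 - 1/50232 = 150695/50232 ≈ 3.0000)
o = -1/50232 (o = -3 + 150695/50232 = -1/50232 ≈ -1.9908e-5)
(-38732 - 32718)/(g + o) = (-38732 - 32718)/(-13144 - 1/50232) = -71450/(-660249409/50232) = -71450*(-50232/660249409) = 3589076400/660249409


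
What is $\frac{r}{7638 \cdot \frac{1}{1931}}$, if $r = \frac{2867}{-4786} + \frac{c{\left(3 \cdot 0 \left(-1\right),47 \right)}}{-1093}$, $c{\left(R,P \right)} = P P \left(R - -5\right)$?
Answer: $- \frac{108126346931}{39955126524} \approx -2.7062$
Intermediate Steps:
$c{\left(R,P \right)} = P^{2} \left(5 + R\right)$ ($c{\left(R,P \right)} = P^{2} \left(R + 5\right) = P^{2} \left(5 + R\right)$)
$r = - \frac{55995001}{5231098}$ ($r = \frac{2867}{-4786} + \frac{47^{2} \left(5 + 3 \cdot 0 \left(-1\right)\right)}{-1093} = 2867 \left(- \frac{1}{4786}\right) + 2209 \left(5 + 0 \left(-1\right)\right) \left(- \frac{1}{1093}\right) = - \frac{2867}{4786} + 2209 \left(5 + 0\right) \left(- \frac{1}{1093}\right) = - \frac{2867}{4786} + 2209 \cdot 5 \left(- \frac{1}{1093}\right) = - \frac{2867}{4786} + 11045 \left(- \frac{1}{1093}\right) = - \frac{2867}{4786} - \frac{11045}{1093} = - \frac{55995001}{5231098} \approx -10.704$)
$\frac{r}{7638 \cdot \frac{1}{1931}} = - \frac{55995001}{5231098 \cdot \frac{7638}{1931}} = \left(- \frac{55995001}{5231098}\right) \frac{1931}{7638} = - \frac{108126346931}{39955126524}$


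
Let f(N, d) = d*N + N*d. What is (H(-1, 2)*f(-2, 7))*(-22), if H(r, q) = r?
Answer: -616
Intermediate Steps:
f(N, d) = 2*N*d (f(N, d) = N*d + N*d = 2*N*d)
(H(-1, 2)*f(-2, 7))*(-22) = -2*(-2)*7*(-22) = -1*(-28)*(-22) = 28*(-22) = -616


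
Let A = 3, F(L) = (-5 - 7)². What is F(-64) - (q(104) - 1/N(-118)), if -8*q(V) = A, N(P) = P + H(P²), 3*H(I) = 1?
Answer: 407691/2824 ≈ 144.37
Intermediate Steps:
F(L) = 144 (F(L) = (-12)² = 144)
H(I) = ⅓ (H(I) = (⅓)*1 = ⅓)
N(P) = ⅓ + P (N(P) = P + ⅓ = ⅓ + P)
q(V) = -3/8 (q(V) = -⅛*3 = -3/8)
F(-64) - (q(104) - 1/N(-118)) = 144 - (-3/8 - 1/(⅓ - 118)) = 144 - (-3/8 - 1/(-353/3)) = 144 - (-3/8 - 1*(-3/353)) = 144 - (-3/8 + 3/353) = 144 - 1*(-1035/2824) = 144 + 1035/2824 = 407691/2824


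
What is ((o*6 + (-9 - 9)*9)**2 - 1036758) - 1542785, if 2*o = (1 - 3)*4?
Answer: -2544947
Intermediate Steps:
o = -4 (o = ((1 - 3)*4)/2 = (-2*4)/2 = (1/2)*(-8) = -4)
((o*6 + (-9 - 9)*9)**2 - 1036758) - 1542785 = ((-4*6 + (-9 - 9)*9)**2 - 1036758) - 1542785 = ((-24 - 18*9)**2 - 1036758) - 1542785 = ((-24 - 162)**2 - 1036758) - 1542785 = ((-186)**2 - 1036758) - 1542785 = (34596 - 1036758) - 1542785 = -1002162 - 1542785 = -2544947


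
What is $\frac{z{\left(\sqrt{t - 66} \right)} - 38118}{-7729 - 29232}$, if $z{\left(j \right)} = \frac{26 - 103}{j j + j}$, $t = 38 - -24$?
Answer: $\frac{190513}{184805} - \frac{77 i}{369610} \approx 1.0309 - 0.00020833 i$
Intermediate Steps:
$t = 62$ ($t = 38 + 24 = 62$)
$z{\left(j \right)} = - \frac{77}{j + j^{2}}$ ($z{\left(j \right)} = - \frac{77}{j^{2} + j} = - \frac{77}{j + j^{2}}$)
$\frac{z{\left(\sqrt{t - 66} \right)} - 38118}{-7729 - 29232} = \frac{- \frac{77}{\sqrt{62 - 66} \left(1 + \sqrt{62 - 66}\right)} - 38118}{-7729 - 29232} = \frac{- \frac{77}{\sqrt{-4} \left(1 + \sqrt{-4}\right)} - 38118}{-36961} = \left(- \frac{77}{2 i \left(1 + 2 i\right)} - 38118\right) \left(- \frac{1}{36961}\right) = \left(- 77 \left(- \frac{i}{2}\right) \frac{1 - 2 i}{5} - 38118\right) \left(- \frac{1}{36961}\right) = \left(\frac{77 i \left(1 - 2 i\right)}{10} - 38118\right) \left(- \frac{1}{36961}\right) = \left(-38118 + \frac{77 i \left(1 - 2 i\right)}{10}\right) \left(- \frac{1}{36961}\right) = \frac{38118}{36961} - \frac{77 i \left(1 - 2 i\right)}{369610}$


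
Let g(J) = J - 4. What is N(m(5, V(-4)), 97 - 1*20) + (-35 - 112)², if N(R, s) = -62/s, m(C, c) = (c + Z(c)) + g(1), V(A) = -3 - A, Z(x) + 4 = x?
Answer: 1663831/77 ≈ 21608.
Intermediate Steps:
g(J) = -4 + J
Z(x) = -4 + x
m(C, c) = -7 + 2*c (m(C, c) = (c + (-4 + c)) + (-4 + 1) = (-4 + 2*c) - 3 = -7 + 2*c)
N(m(5, V(-4)), 97 - 1*20) + (-35 - 112)² = -62/(97 - 1*20) + (-35 - 112)² = -62/(97 - 20) + (-147)² = -62/77 + 21609 = 1663831/77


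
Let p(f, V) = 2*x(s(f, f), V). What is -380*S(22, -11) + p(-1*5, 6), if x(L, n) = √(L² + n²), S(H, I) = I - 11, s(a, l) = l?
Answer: 8360 + 2*√61 ≈ 8375.6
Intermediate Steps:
S(H, I) = -11 + I
p(f, V) = 2*√(V² + f²) (p(f, V) = 2*√(f² + V²) = 2*√(V² + f²))
-380*S(22, -11) + p(-1*5, 6) = -380*(-11 - 11) + 2*√(6² + (-1*5)²) = -380*(-22) + 2*√(36 + (-5)²) = 8360 + 2*√(36 + 25) = 8360 + 2*√61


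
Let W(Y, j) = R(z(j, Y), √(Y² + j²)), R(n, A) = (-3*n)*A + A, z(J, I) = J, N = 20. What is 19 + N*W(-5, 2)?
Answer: 19 - 100*√29 ≈ -519.52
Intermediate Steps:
R(n, A) = A - 3*A*n (R(n, A) = -3*A*n + A = A - 3*A*n)
W(Y, j) = √(Y² + j²)*(1 - 3*j)
19 + N*W(-5, 2) = 19 + 20*(√((-5)² + 2²)*(1 - 3*2)) = 19 + 20*(√(25 + 4)*(1 - 6)) = 19 + 20*(√29*(-5)) = 19 + 20*(-5*√29) = 19 - 100*√29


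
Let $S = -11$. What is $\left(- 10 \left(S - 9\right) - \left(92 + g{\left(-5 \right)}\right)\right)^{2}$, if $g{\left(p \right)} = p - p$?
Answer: $11664$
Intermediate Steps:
$g{\left(p \right)} = 0$
$\left(- 10 \left(S - 9\right) - \left(92 + g{\left(-5 \right)}\right)\right)^{2} = \left(- 10 \left(-11 - 9\right) - 92\right)^{2} = \left(\left(-10\right) \left(-20\right) + \left(-92 + 0\right)\right)^{2} = \left(200 - 92\right)^{2} = 108^{2} = 11664$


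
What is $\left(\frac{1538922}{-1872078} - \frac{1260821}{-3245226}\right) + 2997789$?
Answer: $\frac{3035418906828698693}{1012552699938} \approx 2.9978 \cdot 10^{6}$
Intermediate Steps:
$\left(\frac{1538922}{-1872078} - \frac{1260821}{-3245226}\right) + 2997789 = \left(1538922 \left(- \frac{1}{1872078}\right) - - \frac{1260821}{3245226}\right) + 2997789 = \left(- \frac{256487}{312013} + \frac{1260821}{3245226}\right) + 2997789 = - \frac{438965738389}{1012552699938} + 2997789 = \frac{3035418906828698693}{1012552699938}$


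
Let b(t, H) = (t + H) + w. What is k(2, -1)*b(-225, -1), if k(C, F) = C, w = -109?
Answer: -670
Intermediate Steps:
b(t, H) = -109 + H + t (b(t, H) = (t + H) - 109 = (H + t) - 109 = -109 + H + t)
k(2, -1)*b(-225, -1) = 2*(-109 - 1 - 225) = 2*(-335) = -670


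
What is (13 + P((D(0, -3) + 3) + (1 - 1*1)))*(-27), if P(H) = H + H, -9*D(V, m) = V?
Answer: -513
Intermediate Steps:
D(V, m) = -V/9
P(H) = 2*H
(13 + P((D(0, -3) + 3) + (1 - 1*1)))*(-27) = (13 + 2*((-⅑*0 + 3) + (1 - 1*1)))*(-27) = (13 + 2*((0 + 3) + (1 - 1)))*(-27) = (13 + 2*(3 + 0))*(-27) = (13 + 2*3)*(-27) = (13 + 6)*(-27) = 19*(-27) = -513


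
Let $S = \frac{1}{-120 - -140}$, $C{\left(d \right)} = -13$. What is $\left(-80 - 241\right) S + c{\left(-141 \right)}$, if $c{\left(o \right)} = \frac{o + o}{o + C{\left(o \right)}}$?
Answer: $- \frac{21897}{1540} \approx -14.219$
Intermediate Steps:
$S = \frac{1}{20}$ ($S = \frac{1}{-120 + 140} = \frac{1}{20} \approx 0.05$)
$c{\left(o \right)} = \frac{2 o}{-13 + o}$ ($c{\left(o \right)} = \frac{o + o}{o - 13} = \frac{2 o}{-13 + o}$)
$\left(-80 - 241\right) S + c{\left(-141 \right)} = \left(-80 - 241\right) \frac{1}{20} + 2 \left(-141\right) \frac{1}{-13 - 141} = \left(-321\right) \frac{1}{20} + 2 \left(-141\right) \frac{1}{-154} = - \frac{321}{20} + 2 \left(-141\right) \left(- \frac{1}{154}\right) = - \frac{321}{20} + \frac{141}{77} = - \frac{21897}{1540}$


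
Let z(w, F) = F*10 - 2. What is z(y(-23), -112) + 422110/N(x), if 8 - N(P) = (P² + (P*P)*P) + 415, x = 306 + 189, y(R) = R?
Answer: -136360231564/121532807 ≈ -1122.0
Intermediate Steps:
z(w, F) = -2 + 10*F (z(w, F) = 10*F - 2 = -2 + 10*F)
x = 495
N(P) = -407 - P² - P³ (N(P) = 8 - ((P² + (P*P)*P) + 415) = 8 - ((P² + P²*P) + 415) = 8 - ((P² + P³) + 415) = 8 - (415 + P² + P³) = 8 + (-415 - P² - P³) = -407 - P² - P³)
z(y(-23), -112) + 422110/N(x) = (-2 + 10*(-112)) + 422110/(-407 - 1*495² - 1*495³) = (-2 - 1120) + 422110/(-407 - 1*245025 - 1*121287375) = -1122 + 422110/(-407 - 245025 - 121287375) = -1122 + 422110/(-121532807) = -1122 + 422110*(-1/121532807) = -1122 - 422110/121532807 = -136360231564/121532807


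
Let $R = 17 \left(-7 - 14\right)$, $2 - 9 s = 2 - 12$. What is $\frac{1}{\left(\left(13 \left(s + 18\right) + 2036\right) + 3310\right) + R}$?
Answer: $\frac{3}{15721} \approx 0.00019083$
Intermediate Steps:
$s = \frac{4}{3}$ ($s = \frac{2}{9} - \frac{2 - 12}{9} = \frac{2}{9} - - \frac{10}{9} = \frac{2}{9} + \frac{10}{9} = \frac{4}{3} \approx 1.3333$)
$R = -357$ ($R = 17 \left(-21\right) = -357$)
$\frac{1}{\left(\left(13 \left(s + 18\right) + 2036\right) + 3310\right) + R} = \frac{1}{\left(\left(13 \left(\frac{4}{3} + 18\right) + 2036\right) + 3310\right) - 357} = \frac{1}{\left(\left(13 \cdot \frac{58}{3} + 2036\right) + 3310\right) - 357} = \frac{1}{\left(\left(\frac{754}{3} + 2036\right) + 3310\right) - 357} = \frac{1}{\left(\frac{6862}{3} + 3310\right) - 357} = \frac{1}{\frac{16792}{3} - 357} = \frac{1}{\frac{15721}{3}} = \frac{3}{15721}$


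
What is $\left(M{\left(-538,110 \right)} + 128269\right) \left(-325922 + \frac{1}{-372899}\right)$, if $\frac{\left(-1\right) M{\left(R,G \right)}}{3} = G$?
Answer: $- \frac{15549192753251381}{372899} \approx -4.1698 \cdot 10^{10}$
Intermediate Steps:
$M{\left(R,G \right)} = - 3 G$
$\left(M{\left(-538,110 \right)} + 128269\right) \left(-325922 + \frac{1}{-372899}\right) = \left(\left(-3\right) 110 + 128269\right) \left(-325922 + \frac{1}{-372899}\right) = \left(-330 + 128269\right) \left(-325922 - \frac{1}{372899}\right) = 127939 \left(- \frac{121535987879}{372899}\right) = - \frac{15549192753251381}{372899}$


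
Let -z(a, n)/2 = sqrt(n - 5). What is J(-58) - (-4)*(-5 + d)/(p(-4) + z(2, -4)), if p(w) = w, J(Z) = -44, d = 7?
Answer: -580/13 + 12*I/13 ≈ -44.615 + 0.92308*I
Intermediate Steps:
z(a, n) = -2*sqrt(-5 + n) (z(a, n) = -2*sqrt(n - 5) = -2*sqrt(-5 + n))
J(-58) - (-4)*(-5 + d)/(p(-4) + z(2, -4)) = -44 - (-4)*(-5 + 7)/(-4 - 2*sqrt(-5 - 4)) = -44 - (-4)*2/(-4 - 6*I) = -44 - (-4)*2*((-4 + 6*I)/52) = -44 - (-4)*(-4 + 6*I)/26 = -44 - (-2)*(-4 + 6*I)/13 = -44 + 2*(-4 + 6*I)/13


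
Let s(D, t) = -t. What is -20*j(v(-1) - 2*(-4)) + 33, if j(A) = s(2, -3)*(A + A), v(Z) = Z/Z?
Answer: -1047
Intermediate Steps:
v(Z) = 1
j(A) = 6*A (j(A) = (-1*(-3))*(A + A) = 3*(2*A) = 6*A)
-20*j(v(-1) - 2*(-4)) + 33 = -120*(1 - 2*(-4)) + 33 = -120*(1 + 8) + 33 = -120*9 + 33 = -20*54 + 33 = -1080 + 33 = -1047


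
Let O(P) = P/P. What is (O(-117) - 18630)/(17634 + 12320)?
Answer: -18629/29954 ≈ -0.62192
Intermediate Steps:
O(P) = 1
(O(-117) - 18630)/(17634 + 12320) = (1 - 18630)/(17634 + 12320) = -18629/29954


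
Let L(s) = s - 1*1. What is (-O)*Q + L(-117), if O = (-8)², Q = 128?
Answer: -8310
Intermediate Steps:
L(s) = -1 + s (L(s) = s - 1 = -1 + s)
O = 64
(-O)*Q + L(-117) = -1*64*128 + (-1 - 117) = -64*128 - 118 = -8192 - 118 = -8310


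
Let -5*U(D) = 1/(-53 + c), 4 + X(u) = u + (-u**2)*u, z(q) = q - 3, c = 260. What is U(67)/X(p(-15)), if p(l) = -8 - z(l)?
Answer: 1/1028790 ≈ 9.7202e-7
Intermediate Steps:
z(q) = -3 + q
p(l) = -5 - l (p(l) = -8 - (-3 + l) = -8 + (3 - l) = -5 - l)
X(u) = -4 + u - u**3 (X(u) = -4 + (u + (-u**2)*u) = -4 + (u - u**3) = -4 + u - u**3)
U(D) = -1/1035 (U(D) = -1/(5*(-53 + 260)) = -1/5/207 = -1/5*1/207 = -1/1035)
U(67)/X(p(-15)) = -1/(1035*(-4 + (-5 - 1*(-15)) - (-5 - 1*(-15))**3)) = -1/(1035*(-4 + (-5 + 15) - (-5 + 15)**3)) = -1/(1035*(-4 + 10 - 1*10**3)) = -1/(1035*(-4 + 10 - 1*1000)) = -1/(1035*(-4 + 10 - 1000)) = -1/1035/(-994) = -1/1035*(-1/994) = 1/1028790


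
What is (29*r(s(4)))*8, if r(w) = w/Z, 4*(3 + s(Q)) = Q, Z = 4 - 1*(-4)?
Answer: -58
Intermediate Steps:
Z = 8 (Z = 4 + 4 = 8)
s(Q) = -3 + Q/4
r(w) = w/8
(29*r(s(4)))*8 = (29*((-3 + (¼)*4)/8))*8 = (29*((-3 + 1)/8))*8 = (29*((⅛)*(-2)))*8 = (29*(-¼))*8 = -29/4*8 = -58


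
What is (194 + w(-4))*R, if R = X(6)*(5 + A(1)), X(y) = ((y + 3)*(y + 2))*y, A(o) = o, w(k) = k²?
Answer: 544320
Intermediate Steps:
X(y) = y*(2 + y)*(3 + y) (X(y) = ((3 + y)*(2 + y))*y = ((2 + y)*(3 + y))*y = y*(2 + y)*(3 + y))
R = 2592 (R = (6*(6 + 6² + 5*6))*(5 + 1) = (6*(6 + 36 + 30))*6 = (6*72)*6 = 432*6 = 2592)
(194 + w(-4))*R = (194 + (-4)²)*2592 = (194 + 16)*2592 = 210*2592 = 544320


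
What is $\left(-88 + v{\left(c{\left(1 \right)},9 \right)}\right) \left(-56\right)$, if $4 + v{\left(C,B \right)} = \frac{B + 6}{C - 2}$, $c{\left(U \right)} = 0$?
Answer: $5572$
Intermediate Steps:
$v{\left(C,B \right)} = -4 + \frac{6 + B}{-2 + C}$ ($v{\left(C,B \right)} = -4 + \frac{B + 6}{C - 2} = -4 + \frac{6 + B}{-2 + C}$)
$\left(-88 + v{\left(c{\left(1 \right)},9 \right)}\right) \left(-56\right) = \left(-88 + \frac{14 + 9 - 0}{-2 + 0}\right) \left(-56\right) = \left(-88 + \frac{14 + 9 + 0}{-2}\right) \left(-56\right) = \left(-88 - \frac{23}{2}\right) \left(-56\right) = \left(- \frac{199}{2}\right) \left(-56\right) = 5572$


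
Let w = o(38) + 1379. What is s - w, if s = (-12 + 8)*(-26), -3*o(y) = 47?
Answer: -3778/3 ≈ -1259.3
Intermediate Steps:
o(y) = -47/3 (o(y) = -⅓*47 = -47/3)
s = 104 (s = -4*(-26) = 104)
w = 4090/3 (w = -47/3 + 1379 = 4090/3 ≈ 1363.3)
s - w = 104 - 1*4090/3 = 104 - 4090/3 = -3778/3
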